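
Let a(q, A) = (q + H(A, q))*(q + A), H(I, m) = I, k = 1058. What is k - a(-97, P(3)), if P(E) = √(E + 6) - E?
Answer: -8351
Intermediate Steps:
P(E) = √(6 + E) - E
a(q, A) = (A + q)² (a(q, A) = (q + A)*(q + A) = (A + q)*(A + q) = (A + q)²)
k - a(-97, P(3)) = 1058 - ((√(6 + 3) - 1*3)² + (-97)² + 2*(√(6 + 3) - 1*3)*(-97)) = 1058 - ((√9 - 3)² + 9409 + 2*(√9 - 3)*(-97)) = 1058 - ((3 - 3)² + 9409 + 2*(3 - 3)*(-97)) = 1058 - (0² + 9409 + 2*0*(-97)) = 1058 - (0 + 9409 + 0) = 1058 - 1*9409 = 1058 - 9409 = -8351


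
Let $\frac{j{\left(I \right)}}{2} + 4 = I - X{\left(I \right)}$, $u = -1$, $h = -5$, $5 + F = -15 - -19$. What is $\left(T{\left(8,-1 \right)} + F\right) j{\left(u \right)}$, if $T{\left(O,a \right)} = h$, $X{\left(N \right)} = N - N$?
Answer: $60$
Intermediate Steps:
$X{\left(N \right)} = 0$
$F = -1$ ($F = -5 - -4 = -5 + \left(-15 + 19\right) = -5 + 4 = -1$)
$T{\left(O,a \right)} = -5$
$j{\left(I \right)} = -8 + 2 I$ ($j{\left(I \right)} = -8 + 2 \left(I - 0\right) = -8 + 2 \left(I + 0\right) = -8 + 2 I$)
$\left(T{\left(8,-1 \right)} + F\right) j{\left(u \right)} = \left(-5 - 1\right) \left(-8 + 2 \left(-1\right)\right) = - 6 \left(-8 - 2\right) = \left(-6\right) \left(-10\right) = 60$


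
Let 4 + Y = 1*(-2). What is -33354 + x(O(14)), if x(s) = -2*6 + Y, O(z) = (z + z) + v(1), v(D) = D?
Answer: -33372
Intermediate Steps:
Y = -6 (Y = -4 + 1*(-2) = -4 - 2 = -6)
O(z) = 1 + 2*z (O(z) = (z + z) + 1 = 2*z + 1 = 1 + 2*z)
x(s) = -18 (x(s) = -2*6 - 6 = -12 - 6 = -18)
-33354 + x(O(14)) = -33354 - 18 = -33372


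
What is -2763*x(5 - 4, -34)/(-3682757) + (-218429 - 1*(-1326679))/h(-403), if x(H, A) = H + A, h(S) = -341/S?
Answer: 4823490889571/3682757 ≈ 1.3098e+6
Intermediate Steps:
x(H, A) = A + H
-2763*x(5 - 4, -34)/(-3682757) + (-218429 - 1*(-1326679))/h(-403) = -2763*(-34 + (5 - 4))/(-3682757) + (-218429 - 1*(-1326679))/((-341/(-403))) = -2763*(-34 + 1)*(-1/3682757) + (-218429 + 1326679)/((-341*(-1/403))) = -2763*(-33)*(-1/3682757) + 1108250/(11/13) = 91179*(-1/3682757) + 1108250*(13/11) = -91179/3682757 + 1309750 = 4823490889571/3682757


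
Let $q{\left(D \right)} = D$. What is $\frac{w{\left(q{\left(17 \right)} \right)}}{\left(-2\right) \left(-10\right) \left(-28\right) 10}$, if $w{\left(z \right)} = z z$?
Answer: $- \frac{289}{5600} \approx -0.051607$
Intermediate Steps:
$w{\left(z \right)} = z^{2}$
$\frac{w{\left(q{\left(17 \right)} \right)}}{\left(-2\right) \left(-10\right) \left(-28\right) 10} = \frac{17^{2}}{\left(-2\right) \left(-10\right) \left(-28\right) 10} = \frac{289}{20 \left(-28\right) 10} = \frac{289}{\left(-560\right) 10} = \frac{289}{-5600} = 289 \left(- \frac{1}{5600}\right) = - \frac{289}{5600}$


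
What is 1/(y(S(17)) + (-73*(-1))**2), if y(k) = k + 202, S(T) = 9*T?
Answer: 1/5684 ≈ 0.00017593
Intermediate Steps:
y(k) = 202 + k
1/(y(S(17)) + (-73*(-1))**2) = 1/((202 + 9*17) + (-73*(-1))**2) = 1/((202 + 153) + 73**2) = 1/(355 + 5329) = 1/5684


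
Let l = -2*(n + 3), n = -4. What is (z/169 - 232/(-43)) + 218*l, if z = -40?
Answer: 3205900/7267 ≈ 441.16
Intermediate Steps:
l = 2 (l = -2*(-4 + 3) = -2*(-1) = 2)
(z/169 - 232/(-43)) + 218*l = (-40/169 - 232/(-43)) + 218*2 = (-40*1/169 - 232*(-1/43)) + 436 = (-40/169 + 232/43) + 436 = 37488/7267 + 436 = 3205900/7267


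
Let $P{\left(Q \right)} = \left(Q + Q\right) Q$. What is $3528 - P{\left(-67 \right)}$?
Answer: $-5450$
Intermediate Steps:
$P{\left(Q \right)} = 2 Q^{2}$ ($P{\left(Q \right)} = 2 Q Q = 2 Q^{2}$)
$3528 - P{\left(-67 \right)} = 3528 - 2 \left(-67\right)^{2} = 3528 - 2 \cdot 4489 = 3528 - 8978 = -5450$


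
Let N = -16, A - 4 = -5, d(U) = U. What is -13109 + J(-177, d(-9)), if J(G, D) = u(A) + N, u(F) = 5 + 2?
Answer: -13118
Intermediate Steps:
A = -1 (A = 4 - 5 = -1)
u(F) = 7
J(G, D) = -9 (J(G, D) = 7 - 16 = -9)
-13109 + J(-177, d(-9)) = -13109 - 9 = -13118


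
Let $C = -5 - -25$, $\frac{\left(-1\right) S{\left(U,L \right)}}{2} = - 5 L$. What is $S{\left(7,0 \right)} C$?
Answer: $0$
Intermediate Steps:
$S{\left(U,L \right)} = 10 L$ ($S{\left(U,L \right)} = - 2 \left(- 5 L\right) = 10 L$)
$C = 20$ ($C = -5 + 25 = 20$)
$S{\left(7,0 \right)} C = 10 \cdot 0 \cdot 20 = 0 \cdot 20 = 0$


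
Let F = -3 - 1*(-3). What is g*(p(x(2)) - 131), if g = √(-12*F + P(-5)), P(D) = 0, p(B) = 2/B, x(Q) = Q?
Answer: 0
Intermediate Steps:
F = 0 (F = -3 + 3 = 0)
g = 0 (g = √(-12*0 + 0) = √(0 + 0) = √0 = 0)
g*(p(x(2)) - 131) = 0*(2/2 - 131) = 0*(2*(½) - 131) = 0*(1 - 131) = 0*(-130) = 0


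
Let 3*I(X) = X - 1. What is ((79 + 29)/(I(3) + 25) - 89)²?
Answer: 42627841/5929 ≈ 7189.7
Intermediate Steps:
I(X) = -⅓ + X/3 (I(X) = (X - 1)/3 = (-1 + X)/3 = -⅓ + X/3)
((79 + 29)/(I(3) + 25) - 89)² = ((79 + 29)/((-⅓ + (⅓)*3) + 25) - 89)² = (108/((-⅓ + 1) + 25) - 89)² = (108/(⅔ + 25) - 89)² = (108/(77/3) - 89)² = (108*(3/77) - 89)² = (324/77 - 89)² = (-6529/77)² = 42627841/5929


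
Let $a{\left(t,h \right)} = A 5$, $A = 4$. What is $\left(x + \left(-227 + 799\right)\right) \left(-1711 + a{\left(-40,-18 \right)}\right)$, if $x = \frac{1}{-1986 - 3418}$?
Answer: $- \frac{5227028117}{5404} \approx -9.6725 \cdot 10^{5}$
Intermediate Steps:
$x = - \frac{1}{5404}$ ($x = \frac{1}{-5404} = - \frac{1}{5404} \approx -0.00018505$)
$a{\left(t,h \right)} = 20$ ($a{\left(t,h \right)} = 4 \cdot 5 = 20$)
$\left(x + \left(-227 + 799\right)\right) \left(-1711 + a{\left(-40,-18 \right)}\right) = \left(- \frac{1}{5404} + \left(-227 + 799\right)\right) \left(-1711 + 20\right) = \left(- \frac{1}{5404} + 572\right) \left(-1691\right) = \frac{3091087}{5404} \left(-1691\right) = - \frac{5227028117}{5404}$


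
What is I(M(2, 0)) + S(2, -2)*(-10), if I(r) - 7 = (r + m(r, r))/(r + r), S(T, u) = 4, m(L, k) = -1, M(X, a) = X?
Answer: -131/4 ≈ -32.750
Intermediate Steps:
I(r) = 7 + (-1 + r)/(2*r) (I(r) = 7 + (r - 1)/(r + r) = 7 + (-1 + r)/((2*r)) = 7 + (-1 + r)*(1/(2*r)) = 7 + (-1 + r)/(2*r))
I(M(2, 0)) + S(2, -2)*(-10) = (½)*(-1 + 15*2)/2 + 4*(-10) = (½)*(½)*(-1 + 30) - 40 = (½)*(½)*29 - 40 = 29/4 - 40 = -131/4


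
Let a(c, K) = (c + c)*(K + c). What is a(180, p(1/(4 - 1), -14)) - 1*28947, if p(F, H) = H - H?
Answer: 35853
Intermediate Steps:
p(F, H) = 0
a(c, K) = 2*c*(K + c) (a(c, K) = (2*c)*(K + c) = 2*c*(K + c))
a(180, p(1/(4 - 1), -14)) - 1*28947 = 2*180*(0 + 180) - 1*28947 = 2*180*180 - 28947 = 64800 - 28947 = 35853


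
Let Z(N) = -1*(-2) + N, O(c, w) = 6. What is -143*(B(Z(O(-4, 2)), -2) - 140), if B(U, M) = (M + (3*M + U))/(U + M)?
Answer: 20020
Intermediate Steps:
Z(N) = 2 + N
B(U, M) = (U + 4*M)/(M + U) (B(U, M) = (M + (U + 3*M))/(M + U) = (U + 4*M)/(M + U))
-143*(B(Z(O(-4, 2)), -2) - 140) = -143*(((2 + 6) + 4*(-2))/(-2 + (2 + 6)) - 140) = -143*((8 - 8)/(-2 + 8) - 140) = -143*(0/6 - 140) = -143*((⅙)*0 - 140) = -143*(0 - 140) = -143*(-140) = 20020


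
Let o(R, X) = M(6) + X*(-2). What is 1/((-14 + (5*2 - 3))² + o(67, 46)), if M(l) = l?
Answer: -1/37 ≈ -0.027027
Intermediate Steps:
o(R, X) = 6 - 2*X (o(R, X) = 6 + X*(-2) = 6 - 2*X)
1/((-14 + (5*2 - 3))² + o(67, 46)) = 1/((-14 + (5*2 - 3))² + (6 - 2*46)) = 1/((-14 + (10 - 3))² + (6 - 92)) = 1/((-14 + 7)² - 86) = 1/((-7)² - 86) = 1/(49 - 86) = 1/(-37) = -1/37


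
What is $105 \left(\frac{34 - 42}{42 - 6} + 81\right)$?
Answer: $\frac{25445}{3} \approx 8481.7$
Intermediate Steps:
$105 \left(\frac{34 - 42}{42 - 6} + 81\right) = 105 \left(- \frac{8}{36} + 81\right) = 105 \left(\left(-8\right) \frac{1}{36} + 81\right) = 105 \left(- \frac{2}{9} + 81\right) = 105 \cdot \frac{727}{9} = \frac{25445}{3}$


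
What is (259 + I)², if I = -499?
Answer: 57600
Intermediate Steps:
(259 + I)² = (259 - 499)² = (-240)² = 57600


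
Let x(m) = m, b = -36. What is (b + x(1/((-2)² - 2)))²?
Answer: 5041/4 ≈ 1260.3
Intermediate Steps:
(b + x(1/((-2)² - 2)))² = (-36 + 1/((-2)² - 2))² = (-36 + 1/(4 - 2))² = (-36 + 1/2)² = (-36 + ½)² = (-71/2)² = 5041/4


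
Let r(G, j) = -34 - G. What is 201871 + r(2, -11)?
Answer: 201835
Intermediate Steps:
201871 + r(2, -11) = 201871 + (-34 - 1*2) = 201871 + (-34 - 2) = 201871 - 36 = 201835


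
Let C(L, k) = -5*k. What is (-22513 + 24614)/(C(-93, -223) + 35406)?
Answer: 2101/36521 ≈ 0.057529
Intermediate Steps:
(-22513 + 24614)/(C(-93, -223) + 35406) = (-22513 + 24614)/(-5*(-223) + 35406) = 2101/(1115 + 35406) = 2101/36521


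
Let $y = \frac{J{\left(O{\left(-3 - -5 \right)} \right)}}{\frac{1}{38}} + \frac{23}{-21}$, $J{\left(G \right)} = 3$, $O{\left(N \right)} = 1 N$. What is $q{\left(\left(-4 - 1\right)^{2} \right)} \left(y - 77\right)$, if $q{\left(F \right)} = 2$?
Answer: $\frac{1508}{21} \approx 71.81$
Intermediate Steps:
$O{\left(N \right)} = N$
$y = \frac{2371}{21}$ ($y = \frac{3}{\frac{1}{38}} + \frac{23}{-21} = 3 \frac{1}{\frac{1}{38}} + 23 \left(- \frac{1}{21}\right) = 3 \cdot 38 - \frac{23}{21} = 114 - \frac{23}{21} = \frac{2371}{21} \approx 112.9$)
$q{\left(\left(-4 - 1\right)^{2} \right)} \left(y - 77\right) = 2 \left(\frac{2371}{21} - 77\right) = 2 \cdot \frac{754}{21} = \frac{1508}{21}$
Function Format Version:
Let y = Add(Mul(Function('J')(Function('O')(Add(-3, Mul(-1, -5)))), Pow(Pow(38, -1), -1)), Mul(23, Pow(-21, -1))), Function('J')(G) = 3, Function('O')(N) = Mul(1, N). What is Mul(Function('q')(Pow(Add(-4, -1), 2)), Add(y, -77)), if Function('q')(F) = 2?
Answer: Rational(1508, 21) ≈ 71.810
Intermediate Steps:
Function('O')(N) = N
y = Rational(2371, 21) (y = Add(Mul(3, Pow(Pow(38, -1), -1)), Mul(23, Pow(-21, -1))) = Add(Mul(3, Pow(Rational(1, 38), -1)), Mul(23, Rational(-1, 21))) = Add(Mul(3, 38), Rational(-23, 21)) = Add(114, Rational(-23, 21)) = Rational(2371, 21) ≈ 112.90)
Mul(Function('q')(Pow(Add(-4, -1), 2)), Add(y, -77)) = Mul(2, Add(Rational(2371, 21), -77)) = Mul(2, Rational(754, 21)) = Rational(1508, 21)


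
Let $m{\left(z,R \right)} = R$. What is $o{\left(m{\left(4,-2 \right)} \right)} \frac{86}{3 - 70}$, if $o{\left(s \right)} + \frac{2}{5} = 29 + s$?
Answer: $- \frac{11438}{335} \approx -34.143$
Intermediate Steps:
$o{\left(s \right)} = \frac{143}{5} + s$ ($o{\left(s \right)} = - \frac{2}{5} + \left(29 + s\right) = \frac{143}{5} + s$)
$o{\left(m{\left(4,-2 \right)} \right)} \frac{86}{3 - 70} = \left(\frac{143}{5} - 2\right) \frac{86}{3 - 70} = \frac{133 \frac{86}{-67}}{5} = \frac{133 \cdot 86 \left(- \frac{1}{67}\right)}{5} = \frac{133}{5} \left(- \frac{86}{67}\right) = - \frac{11438}{335}$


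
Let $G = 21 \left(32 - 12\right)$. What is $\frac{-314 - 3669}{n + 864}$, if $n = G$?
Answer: $- \frac{3983}{1284} \approx -3.102$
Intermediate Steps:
$G = 420$ ($G = 21 \cdot 20 = 420$)
$n = 420$
$\frac{-314 - 3669}{n + 864} = \frac{-314 - 3669}{420 + 864} = - \frac{3983}{1284}$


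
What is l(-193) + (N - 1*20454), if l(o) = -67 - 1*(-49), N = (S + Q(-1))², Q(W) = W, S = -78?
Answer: -14231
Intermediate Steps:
N = 6241 (N = (-78 - 1)² = (-79)² = 6241)
l(o) = -18 (l(o) = -67 + 49 = -18)
l(-193) + (N - 1*20454) = -18 + (6241 - 1*20454) = -18 + (6241 - 20454) = -18 - 14213 = -14231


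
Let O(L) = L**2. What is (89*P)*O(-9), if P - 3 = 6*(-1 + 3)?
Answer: 108135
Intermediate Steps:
P = 15 (P = 3 + 6*(-1 + 3) = 3 + 6*2 = 3 + 12 = 15)
(89*P)*O(-9) = (89*15)*(-9)**2 = 1335*81 = 108135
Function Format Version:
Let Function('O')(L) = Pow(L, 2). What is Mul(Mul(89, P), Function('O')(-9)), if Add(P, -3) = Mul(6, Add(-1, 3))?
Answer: 108135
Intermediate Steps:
P = 15 (P = Add(3, Mul(6, Add(-1, 3))) = Add(3, Mul(6, 2)) = Add(3, 12) = 15)
Mul(Mul(89, P), Function('O')(-9)) = Mul(Mul(89, 15), Pow(-9, 2)) = Mul(1335, 81) = 108135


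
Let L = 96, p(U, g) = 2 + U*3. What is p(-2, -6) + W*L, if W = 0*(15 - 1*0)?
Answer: -4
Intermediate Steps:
W = 0 (W = 0*(15 + 0) = 0*15 = 0)
p(U, g) = 2 + 3*U
p(-2, -6) + W*L = (2 + 3*(-2)) + 0*96 = (2 - 6) + 0 = -4 + 0 = -4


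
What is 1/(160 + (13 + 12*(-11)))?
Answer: 1/41 ≈ 0.024390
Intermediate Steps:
1/(160 + (13 + 12*(-11))) = 1/(160 + (13 - 132)) = 1/(160 - 119) = 1/41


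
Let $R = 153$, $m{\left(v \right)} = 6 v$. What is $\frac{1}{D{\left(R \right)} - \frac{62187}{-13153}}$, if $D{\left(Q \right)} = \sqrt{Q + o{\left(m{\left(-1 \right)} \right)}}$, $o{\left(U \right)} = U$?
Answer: $- \frac{272648537}{7187994718} + \frac{1211009863 \sqrt{3}}{21563984154} \approx 0.059339$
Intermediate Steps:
$D{\left(Q \right)} = \sqrt{-6 + Q}$ ($D{\left(Q \right)} = \sqrt{Q + 6 \left(-1\right)} = \sqrt{Q - 6} = \sqrt{-6 + Q}$)
$\frac{1}{D{\left(R \right)} - \frac{62187}{-13153}} = \frac{1}{\sqrt{-6 + 153} - \frac{62187}{-13153}} = \frac{1}{\sqrt{147} - - \frac{62187}{13153}} = \frac{1}{7 \sqrt{3} + \frac{62187}{13153}} = \frac{1}{\frac{62187}{13153} + 7 \sqrt{3}}$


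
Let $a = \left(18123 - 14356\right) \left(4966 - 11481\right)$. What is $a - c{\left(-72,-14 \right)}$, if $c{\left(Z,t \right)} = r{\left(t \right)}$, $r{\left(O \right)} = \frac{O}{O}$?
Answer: $-24542006$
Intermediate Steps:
$r{\left(O \right)} = 1$
$c{\left(Z,t \right)} = 1$
$a = -24542005$ ($a = 3767 \left(-6515\right) = -24542005$)
$a - c{\left(-72,-14 \right)} = -24542005 - 1 = -24542006$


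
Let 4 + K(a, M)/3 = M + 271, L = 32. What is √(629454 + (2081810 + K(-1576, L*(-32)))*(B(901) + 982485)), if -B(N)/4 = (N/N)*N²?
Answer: I*√4709570855087 ≈ 2.1702e+6*I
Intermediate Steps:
K(a, M) = 801 + 3*M (K(a, M) = -12 + 3*(M + 271) = -12 + 3*(271 + M) = -12 + (813 + 3*M) = 801 + 3*M)
B(N) = -4*N² (B(N) = -4*N/N*N² = -4*N²)
√(629454 + (2081810 + K(-1576, L*(-32)))*(B(901) + 982485)) = √(629454 + (2081810 + (801 + 3*(32*(-32))))*(-4*901² + 982485)) = √(629454 + (2081810 + (801 + 3*(-1024)))*(-4*811801 + 982485)) = √(629454 + (2081810 + (801 - 3072))*(-3247204 + 982485)) = √(629454 + (2081810 - 2271)*(-2264719)) = √(629454 + 2079539*(-2264719)) = √(629454 - 4709571484541) = √(-4709570855087) = I*√4709570855087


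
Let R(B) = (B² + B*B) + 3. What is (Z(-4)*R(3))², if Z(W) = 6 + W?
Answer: 1764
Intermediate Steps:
R(B) = 3 + 2*B² (R(B) = (B² + B²) + 3 = 2*B² + 3 = 3 + 2*B²)
(Z(-4)*R(3))² = ((6 - 4)*(3 + 2*3²))² = (2*(3 + 2*9))² = (2*(3 + 18))² = (2*21)² = 42² = 1764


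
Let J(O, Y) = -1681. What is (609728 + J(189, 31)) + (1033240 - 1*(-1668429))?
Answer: 3309716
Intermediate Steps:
(609728 + J(189, 31)) + (1033240 - 1*(-1668429)) = (609728 - 1681) + (1033240 - 1*(-1668429)) = 608047 + (1033240 + 1668429) = 608047 + 2701669 = 3309716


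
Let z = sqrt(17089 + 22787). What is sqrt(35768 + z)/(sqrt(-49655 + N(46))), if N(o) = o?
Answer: -I*sqrt(1774414712 + 99218*sqrt(9969))/49609 ≈ -0.85148*I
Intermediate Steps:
z = 2*sqrt(9969) (z = sqrt(39876) = 2*sqrt(9969) ≈ 199.69)
sqrt(35768 + z)/(sqrt(-49655 + N(46))) = sqrt(35768 + 2*sqrt(9969))/(sqrt(-49655 + 46)) = sqrt(35768 + 2*sqrt(9969))/(sqrt(-49609)) = sqrt(35768 + 2*sqrt(9969))/((I*sqrt(49609))) = sqrt(35768 + 2*sqrt(9969))*(-I*sqrt(49609)/49609) = -I*sqrt(49609)*sqrt(35768 + 2*sqrt(9969))/49609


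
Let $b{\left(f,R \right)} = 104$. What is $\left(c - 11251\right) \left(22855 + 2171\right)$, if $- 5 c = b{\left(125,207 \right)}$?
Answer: $- \frac{1410440334}{5} \approx -2.8209 \cdot 10^{8}$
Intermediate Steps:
$c = - \frac{104}{5}$ ($c = \left(- \frac{1}{5}\right) 104 = - \frac{104}{5} \approx -20.8$)
$\left(c - 11251\right) \left(22855 + 2171\right) = \left(- \frac{104}{5} - 11251\right) \left(22855 + 2171\right) = \left(- \frac{56359}{5}\right) 25026 = - \frac{1410440334}{5}$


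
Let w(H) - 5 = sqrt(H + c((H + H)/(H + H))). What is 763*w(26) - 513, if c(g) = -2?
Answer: 3302 + 1526*sqrt(6) ≈ 7039.9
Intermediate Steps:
w(H) = 5 + sqrt(-2 + H) (w(H) = 5 + sqrt(H - 2) = 5 + sqrt(-2 + H))
763*w(26) - 513 = 763*(5 + sqrt(-2 + 26)) - 513 = 763*(5 + sqrt(24)) - 513 = 763*(5 + 2*sqrt(6)) - 513 = (3815 + 1526*sqrt(6)) - 513 = 3302 + 1526*sqrt(6)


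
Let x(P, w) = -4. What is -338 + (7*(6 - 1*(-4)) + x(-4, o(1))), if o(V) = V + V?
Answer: -272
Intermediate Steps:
o(V) = 2*V
-338 + (7*(6 - 1*(-4)) + x(-4, o(1))) = -338 + (7*(6 - 1*(-4)) - 4) = -338 + (7*(6 + 4) - 4) = -338 + (7*10 - 4) = -338 + (70 - 4) = -338 + 66 = -272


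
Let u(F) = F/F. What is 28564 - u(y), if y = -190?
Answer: 28563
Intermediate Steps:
u(F) = 1
28564 - u(y) = 28564 - 1*1 = 28564 - 1 = 28563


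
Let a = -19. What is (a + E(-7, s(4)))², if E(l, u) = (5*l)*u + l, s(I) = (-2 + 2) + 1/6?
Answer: 36481/36 ≈ 1013.4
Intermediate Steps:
s(I) = ⅙ (s(I) = 0 + ⅙ = ⅙)
E(l, u) = l + 5*l*u (E(l, u) = 5*l*u + l = l + 5*l*u)
(a + E(-7, s(4)))² = (-19 - 7*(1 + 5*(⅙)))² = (-19 - 7*(1 + ⅚))² = (-19 - 7*11/6)² = (-19 - 77/6)² = (-191/6)² = 36481/36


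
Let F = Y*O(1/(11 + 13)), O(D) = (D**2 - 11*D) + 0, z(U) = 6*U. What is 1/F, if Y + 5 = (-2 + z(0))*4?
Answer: 576/3419 ≈ 0.16847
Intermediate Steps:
Y = -13 (Y = -5 + (-2 + 6*0)*4 = -5 + (-2 + 0)*4 = -5 - 2*4 = -5 - 8 = -13)
O(D) = D**2 - 11*D
F = 3419/576 (F = -13*(-11 + 1/(11 + 13))/(11 + 13) = -13*(-11 + 1/24)/24 = -13*(-263)/(24*24) = -13*(-263/576) = 3419/576 ≈ 5.9358)
1/F = 1/(3419/576) = 576/3419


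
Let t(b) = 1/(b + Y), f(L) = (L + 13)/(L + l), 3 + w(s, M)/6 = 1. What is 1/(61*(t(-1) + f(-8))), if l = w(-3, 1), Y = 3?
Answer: 4/61 ≈ 0.065574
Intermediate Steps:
w(s, M) = -12 (w(s, M) = -18 + 6*1 = -18 + 6 = -12)
l = -12
f(L) = (13 + L)/(-12 + L) (f(L) = (L + 13)/(L - 12) = (13 + L)/(-12 + L))
t(b) = 1/(3 + b) (t(b) = 1/(b + 3) = 1/(3 + b))
1/(61*(t(-1) + f(-8))) = 1/(61*(1/(3 - 1) + (13 - 8)/(-12 - 8))) = 1/(61*(1/2 + 5/(-20))) = 1/(61*(1/2 - 1/20*5)) = 1/(61*(1/2 - 1/4)) = 1/(61*(1/4)) = 1/(61/4) = 4/61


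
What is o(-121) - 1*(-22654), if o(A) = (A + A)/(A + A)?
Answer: 22655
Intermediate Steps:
o(A) = 1 (o(A) = (2*A)/((2*A)) = (2*A)*(1/(2*A)) = 1)
o(-121) - 1*(-22654) = 1 - 1*(-22654) = 1 + 22654 = 22655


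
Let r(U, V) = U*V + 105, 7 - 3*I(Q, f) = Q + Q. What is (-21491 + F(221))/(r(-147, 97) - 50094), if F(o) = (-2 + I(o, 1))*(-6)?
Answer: 20609/64248 ≈ 0.32077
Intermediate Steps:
I(Q, f) = 7/3 - 2*Q/3 (I(Q, f) = 7/3 - (Q + Q)/3 = 7/3 - 2*Q/3)
F(o) = -2 + 4*o (F(o) = (-2 + (7/3 - 2*o/3))*(-6) = (1/3 - 2*o/3)*(-6) = -2 + 4*o)
r(U, V) = 105 + U*V
(-21491 + F(221))/(r(-147, 97) - 50094) = (-21491 + (-2 + 4*221))/((105 - 147*97) - 50094) = (-21491 + (-2 + 884))/((105 - 14259) - 50094) = (-21491 + 882)/(-14154 - 50094) = -20609/(-64248) = -20609*(-1/64248) = 20609/64248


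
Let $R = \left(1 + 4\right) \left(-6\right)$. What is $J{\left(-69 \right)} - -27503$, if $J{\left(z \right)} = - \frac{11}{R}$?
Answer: $\frac{825101}{30} \approx 27503.0$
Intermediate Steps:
$R = -30$ ($R = 5 \left(-6\right) = -30$)
$J{\left(z \right)} = \frac{11}{30}$ ($J{\left(z \right)} = - \frac{11}{-30} = \left(-11\right) \left(- \frac{1}{30}\right) = \frac{11}{30}$)
$J{\left(-69 \right)} - -27503 = \frac{11}{30} - -27503 = \frac{11}{30} + 27503 = \frac{825101}{30}$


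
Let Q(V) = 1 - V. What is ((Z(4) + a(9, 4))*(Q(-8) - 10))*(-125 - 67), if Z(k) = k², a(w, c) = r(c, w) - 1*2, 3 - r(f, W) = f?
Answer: 2496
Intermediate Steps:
r(f, W) = 3 - f
a(w, c) = 1 - c (a(w, c) = (3 - c) - 1*2 = (3 - c) - 2 = 1 - c)
((Z(4) + a(9, 4))*(Q(-8) - 10))*(-125 - 67) = ((4² + (1 - 1*4))*((1 - 1*(-8)) - 10))*(-125 - 67) = ((16 + (1 - 4))*((1 + 8) - 10))*(-192) = ((16 - 3)*(9 - 10))*(-192) = (13*(-1))*(-192) = -13*(-192) = 2496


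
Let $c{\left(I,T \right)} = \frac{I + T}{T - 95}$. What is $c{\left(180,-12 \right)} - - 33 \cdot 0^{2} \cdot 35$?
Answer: $- \frac{168}{107} \approx -1.5701$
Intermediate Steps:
$c{\left(I,T \right)} = \frac{I + T}{-95 + T}$
$c{\left(180,-12 \right)} - - 33 \cdot 0^{2} \cdot 35 = \frac{180 - 12}{-95 - 12} - - 33 \cdot 0^{2} \cdot 35 = \frac{1}{-107} \cdot 168 - \left(-33\right) 0 \cdot 35 = \left(- \frac{1}{107}\right) 168 - 0 \cdot 35 = - \frac{168}{107} - 0 = - \frac{168}{107} + 0 = - \frac{168}{107}$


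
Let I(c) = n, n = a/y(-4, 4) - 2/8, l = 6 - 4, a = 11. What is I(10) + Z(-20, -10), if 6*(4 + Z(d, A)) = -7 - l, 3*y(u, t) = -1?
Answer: -155/4 ≈ -38.750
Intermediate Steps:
y(u, t) = -1/3 (y(u, t) = (1/3)*(-1) = -1/3)
l = 2
n = -133/4 (n = 11/(-1/3) - 2/8 = 11*(-3) - 2*1/8 = -33 - 1/4 = -133/4 ≈ -33.250)
I(c) = -133/4
Z(d, A) = -11/2 (Z(d, A) = -4 + (-7 - 1*2)/6 = -4 + (-7 - 2)/6 = -4 + (1/6)*(-9) = -4 - 3/2 = -11/2)
I(10) + Z(-20, -10) = -133/4 - 11/2 = -155/4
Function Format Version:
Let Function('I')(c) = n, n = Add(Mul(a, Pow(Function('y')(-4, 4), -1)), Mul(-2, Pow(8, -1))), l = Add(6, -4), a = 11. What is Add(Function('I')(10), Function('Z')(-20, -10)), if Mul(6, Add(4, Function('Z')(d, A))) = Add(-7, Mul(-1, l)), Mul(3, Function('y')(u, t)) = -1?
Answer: Rational(-155, 4) ≈ -38.750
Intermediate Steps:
Function('y')(u, t) = Rational(-1, 3) (Function('y')(u, t) = Mul(Rational(1, 3), -1) = Rational(-1, 3))
l = 2
n = Rational(-133, 4) (n = Add(Mul(11, Pow(Rational(-1, 3), -1)), Mul(-2, Pow(8, -1))) = Add(Mul(11, -3), Mul(-2, Rational(1, 8))) = Add(-33, Rational(-1, 4)) = Rational(-133, 4) ≈ -33.250)
Function('I')(c) = Rational(-133, 4)
Function('Z')(d, A) = Rational(-11, 2) (Function('Z')(d, A) = Add(-4, Mul(Rational(1, 6), Add(-7, Mul(-1, 2)))) = Add(-4, Mul(Rational(1, 6), Add(-7, -2))) = Add(-4, Mul(Rational(1, 6), -9)) = Add(-4, Rational(-3, 2)) = Rational(-11, 2))
Add(Function('I')(10), Function('Z')(-20, -10)) = Add(Rational(-133, 4), Rational(-11, 2)) = Rational(-155, 4)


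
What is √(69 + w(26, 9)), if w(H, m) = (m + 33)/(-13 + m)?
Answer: 3*√26/2 ≈ 7.6485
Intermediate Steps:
w(H, m) = (33 + m)/(-13 + m)
√(69 + w(26, 9)) = √(69 + (33 + 9)/(-13 + 9)) = √(69 + 42/(-4)) = √(69 - ¼*42) = √(69 - 21/2) = √(117/2) = 3*√26/2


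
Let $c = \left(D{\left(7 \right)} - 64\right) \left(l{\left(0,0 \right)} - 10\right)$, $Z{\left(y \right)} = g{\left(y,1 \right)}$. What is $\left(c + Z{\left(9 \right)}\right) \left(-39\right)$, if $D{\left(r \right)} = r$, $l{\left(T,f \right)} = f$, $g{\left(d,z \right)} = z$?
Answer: $-22269$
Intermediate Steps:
$Z{\left(y \right)} = 1$
$c = 570$ ($c = \left(7 - 64\right) \left(0 - 10\right) = \left(-57\right) \left(-10\right) = 570$)
$\left(c + Z{\left(9 \right)}\right) \left(-39\right) = \left(570 + 1\right) \left(-39\right) = 571 \left(-39\right) = -22269$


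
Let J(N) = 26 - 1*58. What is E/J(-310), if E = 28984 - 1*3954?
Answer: -12515/16 ≈ -782.19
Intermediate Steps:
J(N) = -32 (J(N) = 26 - 58 = -32)
E = 25030 (E = 28984 - 3954 = 25030)
E/J(-310) = 25030/(-32) = 25030*(-1/32) = -12515/16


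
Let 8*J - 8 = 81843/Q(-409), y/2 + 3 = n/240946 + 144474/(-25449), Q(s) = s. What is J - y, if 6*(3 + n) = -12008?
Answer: -66635470368227/10031681657544 ≈ -6.6425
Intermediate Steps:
n = -6013/3 (n = -3 + (⅙)*(-12008) = -3 - 6004/3 = -6013/3 ≈ -2004.3)
y = -53256944945/3065917377 (y = -6 + 2*(-6013/3/240946 + 144474/(-25449)) = -6 + 2*(-6013/3*1/240946 + 144474*(-1/25449)) = -6 + 2*(-6013/722838 - 48158/8483) = -6 + 2*(-34861440683/6131834754) = -6 - 34861440683/3065917377 = -53256944945/3065917377 ≈ -17.371)
J = -78571/3272 (J = 1 + (81843/(-409))/8 = 1 + (81843*(-1/409))/8 = 1 + (⅛)*(-81843/409) = 1 - 81843/3272 = -78571/3272 ≈ -24.013)
J - y = -78571/3272 - 1*(-53256944945/3065917377) = -78571/3272 + 53256944945/3065917377 = -66635470368227/10031681657544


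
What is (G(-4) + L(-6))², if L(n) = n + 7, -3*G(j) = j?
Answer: 49/9 ≈ 5.4444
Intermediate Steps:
G(j) = -j/3
L(n) = 7 + n
(G(-4) + L(-6))² = (-⅓*(-4) + (7 - 6))² = (4/3 + 1)² = (7/3)² = 49/9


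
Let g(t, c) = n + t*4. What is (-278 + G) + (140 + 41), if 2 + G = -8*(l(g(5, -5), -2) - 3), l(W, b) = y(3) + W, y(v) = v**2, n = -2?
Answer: -291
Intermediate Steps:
g(t, c) = -2 + 4*t (g(t, c) = -2 + t*4 = -2 + 4*t)
l(W, b) = 9 + W (l(W, b) = 3**2 + W = 9 + W)
G = -194 (G = -2 - 8*((9 + (-2 + 4*5)) - 3) = -2 - 8*((9 + (-2 + 20)) - 3) = -2 - 8*((9 + 18) - 3) = -2 - 8*(27 - 3) = -2 - 8*24 = -2 - 192 = -194)
(-278 + G) + (140 + 41) = (-278 - 194) + (140 + 41) = -472 + 181 = -291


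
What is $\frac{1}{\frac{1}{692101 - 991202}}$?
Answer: $-299101$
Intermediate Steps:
$\frac{1}{\frac{1}{692101 - 991202}} = \frac{1}{\frac{1}{-299101}} = \frac{1}{- \frac{1}{299101}} = -299101$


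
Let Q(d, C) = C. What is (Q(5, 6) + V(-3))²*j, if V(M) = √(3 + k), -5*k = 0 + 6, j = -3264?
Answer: -616896/5 - 117504*√5/5 ≈ -1.7593e+5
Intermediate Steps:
k = -6/5 (k = -(0 + 6)/5 = -⅕*6 = -6/5 ≈ -1.2000)
V(M) = 3*√5/5 (V(M) = √(3 - 6/5) = √(9/5) = 3*√5/5)
(Q(5, 6) + V(-3))²*j = (6 + 3*√5/5)²*(-3264) = -3264*(6 + 3*√5/5)²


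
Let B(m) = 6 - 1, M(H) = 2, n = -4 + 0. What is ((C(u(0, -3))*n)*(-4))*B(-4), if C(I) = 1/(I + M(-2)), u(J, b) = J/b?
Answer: 40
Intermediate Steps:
n = -4
B(m) = 5
C(I) = 1/(2 + I) (C(I) = 1/(I + 2) = 1/(2 + I))
((C(u(0, -3))*n)*(-4))*B(-4) = ((-4/(2 + 0/(-3)))*(-4))*5 = ((-4/(2 + 0*(-1/3)))*(-4))*5 = ((-4/(2 + 0))*(-4))*5 = ((-4/2)*(-4))*5 = (((1/2)*(-4))*(-4))*5 = -2*(-4)*5 = 8*5 = 40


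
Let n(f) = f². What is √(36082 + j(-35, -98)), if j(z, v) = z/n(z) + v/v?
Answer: 2*√11050410/35 ≈ 189.96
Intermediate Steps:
j(z, v) = 1 + 1/z (j(z, v) = z/(z²) + v/v = z/z² + 1 = 1/z + 1 = 1 + 1/z)
√(36082 + j(-35, -98)) = √(36082 + (1 - 35)/(-35)) = √(36082 - 1/35*(-34)) = √(36082 + 34/35) = √(1262904/35) = 2*√11050410/35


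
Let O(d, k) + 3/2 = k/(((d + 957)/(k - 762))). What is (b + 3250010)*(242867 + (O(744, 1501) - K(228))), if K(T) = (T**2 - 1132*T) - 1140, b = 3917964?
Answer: 5496109339655231/1701 ≈ 3.2311e+12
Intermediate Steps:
K(T) = -1140 + T**2 - 1132*T
O(d, k) = -3/2 + k*(-762 + k)/(957 + d) (O(d, k) = -3/2 + k/(((d + 957)/(k - 762))) = -3/2 + k/(((957 + d)/(-762 + k))) = -3/2 + k*((-762 + k)/(957 + d)) = -3/2 + k*(-762 + k)/(957 + d))
(b + 3250010)*(242867 + (O(744, 1501) - K(228))) = (3917964 + 3250010)*(242867 + ((-2871 - 1524*1501 - 3*744 + 2*1501**2)/(2*(957 + 744)) - (-1140 + 228**2 - 1132*228))) = 7167974*(242867 + ((1/2)*(-2871 - 2287524 - 2232 + 2*2253001)/1701 - (-1140 + 51984 - 258096))) = 7167974*(242867 + ((1/2)*(1/1701)*(-2871 - 2287524 - 2232 + 4506002) - 1*(-207252))) = 7167974*(242867 + ((1/2)*(1/1701)*2213375 + 207252)) = 7167974*(242867 + (2213375/3402 + 207252)) = 7167974*(242867 + 707284679/3402) = 7167974*(1533518213/3402) = 5496109339655231/1701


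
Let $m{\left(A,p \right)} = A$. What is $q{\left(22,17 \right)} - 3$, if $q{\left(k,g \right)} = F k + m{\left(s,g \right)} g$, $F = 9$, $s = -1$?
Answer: $178$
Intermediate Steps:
$q{\left(k,g \right)} = - g + 9 k$ ($q{\left(k,g \right)} = 9 k - g = - g + 9 k$)
$q{\left(22,17 \right)} - 3 = \left(\left(-1\right) 17 + 9 \cdot 22\right) - 3 = \left(-17 + 198\right) - 3 = 181 - 3 = 178$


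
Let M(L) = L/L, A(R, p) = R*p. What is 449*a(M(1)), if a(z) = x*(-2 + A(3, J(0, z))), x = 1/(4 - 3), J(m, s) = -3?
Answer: -4939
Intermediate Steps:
x = 1 (x = 1/1 = 1)
M(L) = 1
a(z) = -11 (a(z) = 1*(-2 + 3*(-3)) = 1*(-2 - 9) = 1*(-11) = -11)
449*a(M(1)) = 449*(-11) = -4939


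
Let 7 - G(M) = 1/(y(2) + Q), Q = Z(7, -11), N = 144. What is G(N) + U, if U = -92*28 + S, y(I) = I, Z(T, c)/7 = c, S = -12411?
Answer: -1123499/75 ≈ -14980.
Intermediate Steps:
Z(T, c) = 7*c
Q = -77 (Q = 7*(-11) = -77)
G(M) = 526/75 (G(M) = 7 - 1/(2 - 77) = 7 - 1/(-75) = 7 - 1*(-1/75) = 7 + 1/75 = 526/75)
U = -14987 (U = -92*28 - 12411 = -2576 - 12411 = -14987)
G(N) + U = 526/75 - 14987 = -1123499/75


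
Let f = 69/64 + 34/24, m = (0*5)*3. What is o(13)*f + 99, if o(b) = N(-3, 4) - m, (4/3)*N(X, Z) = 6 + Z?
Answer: 15067/128 ≈ 117.71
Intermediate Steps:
N(X, Z) = 9/2 + 3*Z/4 (N(X, Z) = 3*(6 + Z)/4 = 9/2 + 3*Z/4)
m = 0 (m = 0*3 = 0)
o(b) = 15/2 (o(b) = (9/2 + (¾)*4) - 1*0 = (9/2 + 3) + 0 = 15/2 + 0 = 15/2)
f = 479/192 (f = 69*(1/64) + 34*(1/24) = 69/64 + 17/12 = 479/192 ≈ 2.4948)
o(13)*f + 99 = (15/2)*(479/192) + 99 = 2395/128 + 99 = 15067/128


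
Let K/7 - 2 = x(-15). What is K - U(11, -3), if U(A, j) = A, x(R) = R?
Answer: -102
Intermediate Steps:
K = -91 (K = 14 + 7*(-15) = 14 - 105 = -91)
K - U(11, -3) = -91 - 1*11 = -91 - 11 = -102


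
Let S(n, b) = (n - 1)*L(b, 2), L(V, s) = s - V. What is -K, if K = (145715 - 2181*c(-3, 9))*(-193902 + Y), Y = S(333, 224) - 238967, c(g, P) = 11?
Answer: 61662091852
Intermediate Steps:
S(n, b) = (-1 + n)*(2 - b) (S(n, b) = (n - 1)*(2 - b) = (-1 + n)*(2 - b))
Y = -312671 (Y = -(-1 + 333)*(-2 + 224) - 238967 = -1*332*222 - 238967 = -73704 - 238967 = -312671)
K = -61662091852 (K = (145715 - 2181*11)*(-193902 - 312671) = (145715 - 23991)*(-506573) = 121724*(-506573) = -61662091852)
-K = -1*(-61662091852) = 61662091852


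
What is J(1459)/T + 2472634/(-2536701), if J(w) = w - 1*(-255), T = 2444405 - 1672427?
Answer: -317411857423/326379560763 ≈ -0.97252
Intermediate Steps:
T = 771978
J(w) = 255 + w (J(w) = w + 255 = 255 + w)
J(1459)/T + 2472634/(-2536701) = (255 + 1459)/771978 + 2472634/(-2536701) = 1714*(1/771978) + 2472634*(-1/2536701) = 857/385989 - 2472634/2536701 = -317411857423/326379560763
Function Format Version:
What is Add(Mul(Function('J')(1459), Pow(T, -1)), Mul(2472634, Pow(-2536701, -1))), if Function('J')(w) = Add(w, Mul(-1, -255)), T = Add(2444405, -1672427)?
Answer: Rational(-317411857423, 326379560763) ≈ -0.97252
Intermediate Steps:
T = 771978
Function('J')(w) = Add(255, w) (Function('J')(w) = Add(w, 255) = Add(255, w))
Add(Mul(Function('J')(1459), Pow(T, -1)), Mul(2472634, Pow(-2536701, -1))) = Add(Mul(Add(255, 1459), Pow(771978, -1)), Mul(2472634, Pow(-2536701, -1))) = Add(Mul(1714, Rational(1, 771978)), Mul(2472634, Rational(-1, 2536701))) = Add(Rational(857, 385989), Rational(-2472634, 2536701)) = Rational(-317411857423, 326379560763)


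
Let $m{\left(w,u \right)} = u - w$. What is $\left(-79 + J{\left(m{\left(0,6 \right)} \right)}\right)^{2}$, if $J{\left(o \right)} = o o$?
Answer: $1849$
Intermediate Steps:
$J{\left(o \right)} = o^{2}$
$\left(-79 + J{\left(m{\left(0,6 \right)} \right)}\right)^{2} = \left(-79 + \left(6 - 0\right)^{2}\right)^{2} = \left(-79 + \left(6 + 0\right)^{2}\right)^{2} = \left(-79 + 6^{2}\right)^{2} = \left(-79 + 36\right)^{2} = \left(-43\right)^{2} = 1849$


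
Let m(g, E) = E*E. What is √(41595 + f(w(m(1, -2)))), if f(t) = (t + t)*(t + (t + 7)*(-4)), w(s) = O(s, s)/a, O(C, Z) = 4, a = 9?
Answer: √3367083/9 ≈ 203.88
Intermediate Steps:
m(g, E) = E²
w(s) = 4/9
f(t) = 2*t*(-28 - 3*t) (f(t) = (2*t)*(t + (7 + t)*(-4)) = (2*t)*(t + (-28 - 4*t)) = (2*t)*(-28 - 3*t) = 2*t*(-28 - 3*t))
√(41595 + f(w(m(1, -2)))) = √(41595 - 2*4/9*(28 + 3*(4/9))) = √(41595 - 2*4/9*(28 + 4/3)) = √(41595 - 2*4/9*88/3) = √(41595 - 704/27) = √(1122361/27) = √3367083/9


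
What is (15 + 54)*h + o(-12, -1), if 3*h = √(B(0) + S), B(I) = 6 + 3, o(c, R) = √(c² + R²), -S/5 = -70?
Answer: √145 + 23*√359 ≈ 447.83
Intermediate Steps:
S = 350 (S = -5*(-70) = 350)
o(c, R) = √(R² + c²)
B(I) = 9
h = √359/3 (h = √(9 + 350)/3 = √359/3 ≈ 6.3158)
(15 + 54)*h + o(-12, -1) = (15 + 54)*(√359/3) + √((-1)² + (-12)²) = 69*(√359/3) + √(1 + 144) = 23*√359 + √145 = √145 + 23*√359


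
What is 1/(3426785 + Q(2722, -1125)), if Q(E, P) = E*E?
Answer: 1/10836069 ≈ 9.2284e-8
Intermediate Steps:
Q(E, P) = E²
1/(3426785 + Q(2722, -1125)) = 1/(3426785 + 2722²) = 1/(3426785 + 7409284) = 1/10836069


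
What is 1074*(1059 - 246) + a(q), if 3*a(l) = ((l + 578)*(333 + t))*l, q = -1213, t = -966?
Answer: -161650643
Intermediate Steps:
a(l) = l*(-365874 - 633*l)/3 (a(l) = (((l + 578)*(333 - 966))*l)/3 = (((578 + l)*(-633))*l)/3 = ((-365874 - 633*l)*l)/3 = (l*(-365874 - 633*l))/3 = l*(-365874 - 633*l)/3)
1074*(1059 - 246) + a(q) = 1074*(1059 - 246) + 211*(-1213)*(-578 - 1*(-1213)) = 1074*813 + 211*(-1213)*(-578 + 1213) = 873162 + 211*(-1213)*635 = 873162 - 162523805 = -161650643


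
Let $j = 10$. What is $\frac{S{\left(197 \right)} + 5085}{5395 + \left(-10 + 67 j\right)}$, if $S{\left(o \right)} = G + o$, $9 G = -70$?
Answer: $\frac{47468}{54495} \approx 0.87105$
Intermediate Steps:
$G = - \frac{70}{9}$ ($G = \frac{1}{9} \left(-70\right) = - \frac{70}{9} \approx -7.7778$)
$S{\left(o \right)} = - \frac{70}{9} + o$
$\frac{S{\left(197 \right)} + 5085}{5395 + \left(-10 + 67 j\right)} = \frac{\left(- \frac{70}{9} + 197\right) + 5085}{5395 + \left(-10 + 67 \cdot 10\right)} = \frac{\frac{1703}{9} + 5085}{5395 + \left(-10 + 670\right)} = \frac{47468}{9 \left(5395 + 660\right)} = \frac{47468}{9 \cdot 6055} = \frac{47468}{9} \cdot \frac{1}{6055} = \frac{47468}{54495}$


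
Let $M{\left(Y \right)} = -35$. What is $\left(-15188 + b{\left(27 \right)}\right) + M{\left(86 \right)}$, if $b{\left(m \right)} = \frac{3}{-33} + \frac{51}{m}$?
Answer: $- \frac{1506899}{99} \approx -15221.0$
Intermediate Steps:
$b{\left(m \right)} = - \frac{1}{11} + \frac{51}{m}$ ($b{\left(m \right)} = 3 \left(- \frac{1}{33}\right) + \frac{51}{m} = - \frac{1}{11} + \frac{51}{m}$)
$\left(-15188 + b{\left(27 \right)}\right) + M{\left(86 \right)} = \left(-15188 + \frac{561 - 27}{11 \cdot 27}\right) - 35 = \left(-15188 + \frac{1}{11} \cdot \frac{1}{27} \left(561 - 27\right)\right) - 35 = \left(-15188 + \frac{1}{11} \cdot \frac{1}{27} \cdot 534\right) - 35 = \left(-15188 + \frac{178}{99}\right) - 35 = - \frac{1503434}{99} - 35 = - \frac{1506899}{99}$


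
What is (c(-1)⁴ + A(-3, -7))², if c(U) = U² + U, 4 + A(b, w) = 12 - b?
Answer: 121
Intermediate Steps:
A(b, w) = 8 - b (A(b, w) = -4 + (12 - b) = 8 - b)
c(U) = U + U²
(c(-1)⁴ + A(-3, -7))² = ((-(1 - 1))⁴ + (8 - 1*(-3)))² = ((-1*0)⁴ + (8 + 3))² = (0⁴ + 11)² = (0 + 11)² = 11² = 121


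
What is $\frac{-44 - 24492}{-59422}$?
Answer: $\frac{12268}{29711} \approx 0.41291$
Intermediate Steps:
$\frac{-44 - 24492}{-59422} = \left(-44 - 24492\right) \left(- \frac{1}{59422}\right) = \left(-24536\right) \left(- \frac{1}{59422}\right) = \frac{12268}{29711}$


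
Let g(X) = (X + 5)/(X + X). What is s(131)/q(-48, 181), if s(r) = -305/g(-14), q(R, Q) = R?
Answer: 2135/108 ≈ 19.769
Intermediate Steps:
g(X) = (5 + X)/(2*X) (g(X) = (5 + X)/((2*X)) = (5 + X)*(1/(2*X)) = (5 + X)/(2*X))
s(r) = -8540/9 (s(r) = -305*(-28/(5 - 14)) = -305/((½)*(-1/14)*(-9)) = -305/9/28 = -305*28/9 = -8540/9)
s(131)/q(-48, 181) = -8540/9/(-48) = -8540/9*(-1/48) = 2135/108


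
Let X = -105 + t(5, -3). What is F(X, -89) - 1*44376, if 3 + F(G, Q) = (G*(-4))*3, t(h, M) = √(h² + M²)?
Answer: -43119 - 12*√34 ≈ -43189.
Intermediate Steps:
t(h, M) = √(M² + h²)
X = -105 + √34 (X = -105 + √((-3)² + 5²) = -105 + √(9 + 25) = -105 + √34 ≈ -99.169)
F(G, Q) = -3 - 12*G (F(G, Q) = -3 + (G*(-4))*3 = -3 - 4*G*3 = -3 - 12*G)
F(X, -89) - 1*44376 = (-3 - 12*(-105 + √34)) - 1*44376 = (-3 + (1260 - 12*√34)) - 44376 = (1257 - 12*√34) - 44376 = -43119 - 12*√34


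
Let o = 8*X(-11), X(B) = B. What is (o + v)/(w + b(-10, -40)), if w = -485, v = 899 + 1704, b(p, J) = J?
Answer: -503/105 ≈ -4.7905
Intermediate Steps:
v = 2603
o = -88 (o = 8*(-11) = -88)
(o + v)/(w + b(-10, -40)) = (-88 + 2603)/(-485 - 40) = 2515/(-525) = 2515*(-1/525) = -503/105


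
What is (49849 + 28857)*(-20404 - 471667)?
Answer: -38728940126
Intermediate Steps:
(49849 + 28857)*(-20404 - 471667) = 78706*(-492071) = -38728940126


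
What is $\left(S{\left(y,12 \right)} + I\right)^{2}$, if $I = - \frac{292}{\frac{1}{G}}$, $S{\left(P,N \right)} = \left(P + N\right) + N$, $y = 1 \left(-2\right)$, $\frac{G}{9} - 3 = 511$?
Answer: $1824579592900$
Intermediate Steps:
$G = 4626$ ($G = 27 + 9 \cdot 511 = 27 + 4599 = 4626$)
$y = -2$
$S{\left(P,N \right)} = P + 2 N$ ($S{\left(P,N \right)} = \left(N + P\right) + N = P + 2 N$)
$I = -1350792$ ($I = - \frac{292}{\frac{1}{4626}} = - 292 \frac{1}{\frac{1}{4626}} = \left(-292\right) 4626 = -1350792$)
$\left(S{\left(y,12 \right)} + I\right)^{2} = \left(\left(-2 + 2 \cdot 12\right) - 1350792\right)^{2} = \left(\left(-2 + 24\right) - 1350792\right)^{2} = \left(22 - 1350792\right)^{2} = \left(-1350770\right)^{2} = 1824579592900$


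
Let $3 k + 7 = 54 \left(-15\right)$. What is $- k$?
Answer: $\frac{817}{3} \approx 272.33$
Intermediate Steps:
$k = - \frac{817}{3}$ ($k = - \frac{7}{3} + \frac{54 \left(-15\right)}{3} = - \frac{7}{3} + \frac{1}{3} \left(-810\right) = - \frac{7}{3} - 270 = - \frac{817}{3} \approx -272.33$)
$- k = \left(-1\right) \left(- \frac{817}{3}\right) = \frac{817}{3}$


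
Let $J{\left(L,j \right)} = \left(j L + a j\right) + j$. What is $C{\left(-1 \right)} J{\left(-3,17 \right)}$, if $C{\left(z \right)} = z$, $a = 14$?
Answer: $-204$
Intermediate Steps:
$J{\left(L,j \right)} = 15 j + L j$ ($J{\left(L,j \right)} = \left(j L + 14 j\right) + j = \left(L j + 14 j\right) + j = \left(14 j + L j\right) + j = 15 j + L j$)
$C{\left(-1 \right)} J{\left(-3,17 \right)} = - 17 \left(15 - 3\right) = - 17 \cdot 12 = \left(-1\right) 204 = -204$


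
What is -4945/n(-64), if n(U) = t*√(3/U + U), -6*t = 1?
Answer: -237360*I*√4099/4099 ≈ -3707.4*I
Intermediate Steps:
t = -⅙ (t = -⅙*1 = -⅙ ≈ -0.16667)
n(U) = -√(U + 3/U)/6 (n(U) = -√(3/U + U)/6 = -√(U + 3/U)/6)
-4945/n(-64) = -4945*(-6/√(-64 + 3/(-64))) = -4945*(-6/√(-64 + 3*(-1/64))) = -4945*(-6/√(-64 - 3/64)) = -4945*48*I*√4099/4099 = -237360*I*√4099/4099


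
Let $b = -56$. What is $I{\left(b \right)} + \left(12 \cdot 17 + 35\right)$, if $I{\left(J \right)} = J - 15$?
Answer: $168$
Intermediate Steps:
$I{\left(J \right)} = -15 + J$
$I{\left(b \right)} + \left(12 \cdot 17 + 35\right) = \left(-15 - 56\right) + \left(12 \cdot 17 + 35\right) = -71 + \left(204 + 35\right) = -71 + 239 = 168$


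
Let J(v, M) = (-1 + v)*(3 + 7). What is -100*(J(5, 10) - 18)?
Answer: -2200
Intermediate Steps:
J(v, M) = -10 + 10*v (J(v, M) = (-1 + v)*10 = -10 + 10*v)
-100*(J(5, 10) - 18) = -100*((-10 + 10*5) - 18) = -100*((-10 + 50) - 18) = -100*(40 - 18) = -100*22 = -2200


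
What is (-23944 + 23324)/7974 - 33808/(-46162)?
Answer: 60241138/92023947 ≈ 0.65462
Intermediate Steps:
(-23944 + 23324)/7974 - 33808/(-46162) = -620*1/7974 - 33808*(-1/46162) = -310/3987 + 16904/23081 = 60241138/92023947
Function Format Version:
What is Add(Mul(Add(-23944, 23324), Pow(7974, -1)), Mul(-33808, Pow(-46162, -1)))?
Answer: Rational(60241138, 92023947) ≈ 0.65462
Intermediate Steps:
Add(Mul(Add(-23944, 23324), Pow(7974, -1)), Mul(-33808, Pow(-46162, -1))) = Add(Mul(-620, Rational(1, 7974)), Mul(-33808, Rational(-1, 46162))) = Add(Rational(-310, 3987), Rational(16904, 23081)) = Rational(60241138, 92023947)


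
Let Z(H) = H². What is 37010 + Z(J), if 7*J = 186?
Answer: 1848086/49 ≈ 37716.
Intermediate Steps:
J = 186/7 (J = (⅐)*186 = 186/7 ≈ 26.571)
37010 + Z(J) = 37010 + (186/7)² = 37010 + 34596/49 = 1848086/49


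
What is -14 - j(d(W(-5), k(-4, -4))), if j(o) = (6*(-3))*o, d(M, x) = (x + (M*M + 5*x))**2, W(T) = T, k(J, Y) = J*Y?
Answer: 263524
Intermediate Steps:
d(M, x) = (M**2 + 6*x)**2 (d(M, x) = (x + (M**2 + 5*x))**2 = (M**2 + 6*x)**2)
j(o) = -18*o
-14 - j(d(W(-5), k(-4, -4))) = -14 - (-18)*((-5)**2 + 6*(-4*(-4)))**2 = -14 - (-18)*(25 + 6*16)**2 = -14 - (-18)*(25 + 96)**2 = -14 - (-18)*121**2 = -14 - (-18)*14641 = -14 - 1*(-263538) = -14 + 263538 = 263524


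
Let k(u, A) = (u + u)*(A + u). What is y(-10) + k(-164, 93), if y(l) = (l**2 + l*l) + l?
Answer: 23478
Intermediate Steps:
k(u, A) = 2*u*(A + u) (k(u, A) = (2*u)*(A + u) = 2*u*(A + u))
y(l) = l + 2*l**2 (y(l) = (l**2 + l**2) + l = 2*l**2 + l = l + 2*l**2)
y(-10) + k(-164, 93) = -10*(1 + 2*(-10)) + 2*(-164)*(93 - 164) = -10*(1 - 20) + 2*(-164)*(-71) = -10*(-19) + 23288 = 190 + 23288 = 23478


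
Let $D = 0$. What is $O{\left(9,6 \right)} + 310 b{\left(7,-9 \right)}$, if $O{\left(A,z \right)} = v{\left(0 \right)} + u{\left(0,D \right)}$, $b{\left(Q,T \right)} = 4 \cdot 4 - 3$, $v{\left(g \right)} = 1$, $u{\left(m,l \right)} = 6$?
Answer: $4037$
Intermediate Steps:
$b{\left(Q,T \right)} = 13$ ($b{\left(Q,T \right)} = 16 - 3 = 13$)
$O{\left(A,z \right)} = 7$ ($O{\left(A,z \right)} = 1 + 6 = 7$)
$O{\left(9,6 \right)} + 310 b{\left(7,-9 \right)} = 7 + 310 \cdot 13 = 7 + 4030 = 4037$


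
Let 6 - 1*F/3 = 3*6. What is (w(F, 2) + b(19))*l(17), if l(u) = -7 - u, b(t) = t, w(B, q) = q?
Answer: -504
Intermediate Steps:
F = -36 (F = 18 - 9*6 = 18 - 3*18 = 18 - 54 = -36)
(w(F, 2) + b(19))*l(17) = (2 + 19)*(-7 - 1*17) = 21*(-7 - 17) = 21*(-24) = -504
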